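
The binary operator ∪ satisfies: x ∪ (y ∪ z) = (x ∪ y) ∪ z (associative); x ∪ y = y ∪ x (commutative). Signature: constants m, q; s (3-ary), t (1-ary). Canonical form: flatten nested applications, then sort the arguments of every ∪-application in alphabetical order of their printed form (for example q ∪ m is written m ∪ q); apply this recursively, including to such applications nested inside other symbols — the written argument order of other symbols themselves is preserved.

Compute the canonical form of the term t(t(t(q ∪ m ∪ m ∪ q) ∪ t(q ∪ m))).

Answer: t(t(t(m ∪ m ∪ q ∪ q) ∪ t(m ∪ q)))

Derivation:
Focus inside:  t(q ∪ m ∪ m ∪ q) ∪ t(q ∪ m)
Canonicalize subterm:  t(q ∪ m ∪ m ∪ q)  →  t(m ∪ m ∪ q ∪ q)
Simplify inside:  t(q ∪ m)  →  t(m ∪ q)
Sort:  t(m ∪ m ∪ q ∪ q) ∪ t(m ∪ q)
Put back:  t(t(t(m ∪ m ∪ q ∪ q) ∪ t(m ∪ q)))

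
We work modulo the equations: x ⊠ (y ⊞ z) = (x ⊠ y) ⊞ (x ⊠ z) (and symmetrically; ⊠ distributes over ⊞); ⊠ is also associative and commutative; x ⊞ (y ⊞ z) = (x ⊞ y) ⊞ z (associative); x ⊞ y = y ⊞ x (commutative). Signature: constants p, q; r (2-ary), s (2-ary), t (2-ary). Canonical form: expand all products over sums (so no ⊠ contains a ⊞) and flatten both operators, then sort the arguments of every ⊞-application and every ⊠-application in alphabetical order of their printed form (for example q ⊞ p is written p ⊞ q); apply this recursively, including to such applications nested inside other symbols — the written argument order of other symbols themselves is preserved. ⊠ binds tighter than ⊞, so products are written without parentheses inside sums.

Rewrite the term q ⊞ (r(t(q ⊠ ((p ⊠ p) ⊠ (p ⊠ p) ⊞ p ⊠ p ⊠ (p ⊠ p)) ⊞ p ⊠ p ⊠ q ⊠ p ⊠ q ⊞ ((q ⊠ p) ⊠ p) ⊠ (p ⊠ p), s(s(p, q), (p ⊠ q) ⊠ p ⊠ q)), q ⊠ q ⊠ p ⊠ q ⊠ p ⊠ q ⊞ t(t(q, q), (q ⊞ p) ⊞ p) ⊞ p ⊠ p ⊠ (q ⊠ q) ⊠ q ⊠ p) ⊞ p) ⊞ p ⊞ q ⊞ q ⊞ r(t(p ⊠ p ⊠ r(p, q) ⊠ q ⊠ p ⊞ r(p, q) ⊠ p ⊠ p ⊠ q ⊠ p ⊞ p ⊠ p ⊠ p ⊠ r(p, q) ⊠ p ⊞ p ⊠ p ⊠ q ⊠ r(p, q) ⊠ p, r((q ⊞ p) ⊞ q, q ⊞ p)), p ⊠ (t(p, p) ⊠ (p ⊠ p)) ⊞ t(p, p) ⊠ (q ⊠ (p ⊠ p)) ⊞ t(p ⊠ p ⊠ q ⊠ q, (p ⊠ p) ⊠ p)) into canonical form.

Answer: p ⊞ p ⊞ q ⊞ q ⊞ q ⊞ r(t(p ⊠ p ⊠ p ⊠ p ⊠ q ⊞ p ⊠ p ⊠ p ⊠ p ⊠ q ⊞ p ⊠ p ⊠ p ⊠ p ⊠ q ⊞ p ⊠ p ⊠ p ⊠ q ⊠ q, s(s(p, q), p ⊠ p ⊠ q ⊠ q)), p ⊠ p ⊠ p ⊠ q ⊠ q ⊠ q ⊞ p ⊠ p ⊠ q ⊠ q ⊠ q ⊠ q ⊞ t(t(q, q), p ⊞ p ⊞ q)) ⊞ r(t(p ⊠ p ⊠ p ⊠ p ⊠ r(p, q) ⊞ p ⊠ p ⊠ p ⊠ q ⊠ r(p, q) ⊞ p ⊠ p ⊠ p ⊠ q ⊠ r(p, q) ⊞ p ⊠ p ⊠ p ⊠ q ⊠ r(p, q), r(p ⊞ q ⊞ q, p ⊞ q)), p ⊠ p ⊠ p ⊠ t(p, p) ⊞ p ⊠ p ⊠ q ⊠ t(p, p) ⊞ t(p ⊠ p ⊠ q ⊠ q, p ⊠ p ⊠ p))

Derivation:
Expand:  q ⊞ r(t(p ⊠ p ⊠ p ⊠ p ⊠ q ⊞ p ⊠ p ⊠ p ⊠ p ⊠ q ⊞ p ⊠ p ⊠ p ⊠ p ⊠ q ⊞ p ⊠ p ⊠ p ⊠ q ⊠ q, s(s(p, q), p ⊠ p ⊠ q ⊠ q)), p ⊠ p ⊠ p ⊠ q ⊠ q ⊠ q ⊞ p ⊠ p ⊠ q ⊠ q ⊠ q ⊠ q ⊞ t(t(q, q), p ⊞ p ⊞ q)) ⊞ p ⊞ p ⊞ q ⊞ q ⊞ r(t(p ⊠ p ⊠ p ⊠ p ⊠ r(p, q) ⊞ p ⊠ p ⊠ p ⊠ q ⊠ r(p, q) ⊞ p ⊠ p ⊠ p ⊠ q ⊠ r(p, q) ⊞ p ⊠ p ⊠ p ⊠ q ⊠ r(p, q), r(p ⊞ q ⊞ q, p ⊞ q)), p ⊠ p ⊠ p ⊠ t(p, p) ⊞ p ⊠ p ⊠ q ⊠ t(p, p) ⊞ t(p ⊠ p ⊠ q ⊠ q, p ⊠ p ⊠ p))
Order the arguments:  p ⊞ p ⊞ q ⊞ q ⊞ q ⊞ r(t(p ⊠ p ⊠ p ⊠ p ⊠ q ⊞ p ⊠ p ⊠ p ⊠ p ⊠ q ⊞ p ⊠ p ⊠ p ⊠ p ⊠ q ⊞ p ⊠ p ⊠ p ⊠ q ⊠ q, s(s(p, q), p ⊠ p ⊠ q ⊠ q)), p ⊠ p ⊠ p ⊠ q ⊠ q ⊠ q ⊞ p ⊠ p ⊠ q ⊠ q ⊠ q ⊠ q ⊞ t(t(q, q), p ⊞ p ⊞ q)) ⊞ r(t(p ⊠ p ⊠ p ⊠ p ⊠ r(p, q) ⊞ p ⊠ p ⊠ p ⊠ q ⊠ r(p, q) ⊞ p ⊠ p ⊠ p ⊠ q ⊠ r(p, q) ⊞ p ⊠ p ⊠ p ⊠ q ⊠ r(p, q), r(p ⊞ q ⊞ q, p ⊞ q)), p ⊠ p ⊠ p ⊠ t(p, p) ⊞ p ⊠ p ⊠ q ⊠ t(p, p) ⊞ t(p ⊠ p ⊠ q ⊠ q, p ⊠ p ⊠ p))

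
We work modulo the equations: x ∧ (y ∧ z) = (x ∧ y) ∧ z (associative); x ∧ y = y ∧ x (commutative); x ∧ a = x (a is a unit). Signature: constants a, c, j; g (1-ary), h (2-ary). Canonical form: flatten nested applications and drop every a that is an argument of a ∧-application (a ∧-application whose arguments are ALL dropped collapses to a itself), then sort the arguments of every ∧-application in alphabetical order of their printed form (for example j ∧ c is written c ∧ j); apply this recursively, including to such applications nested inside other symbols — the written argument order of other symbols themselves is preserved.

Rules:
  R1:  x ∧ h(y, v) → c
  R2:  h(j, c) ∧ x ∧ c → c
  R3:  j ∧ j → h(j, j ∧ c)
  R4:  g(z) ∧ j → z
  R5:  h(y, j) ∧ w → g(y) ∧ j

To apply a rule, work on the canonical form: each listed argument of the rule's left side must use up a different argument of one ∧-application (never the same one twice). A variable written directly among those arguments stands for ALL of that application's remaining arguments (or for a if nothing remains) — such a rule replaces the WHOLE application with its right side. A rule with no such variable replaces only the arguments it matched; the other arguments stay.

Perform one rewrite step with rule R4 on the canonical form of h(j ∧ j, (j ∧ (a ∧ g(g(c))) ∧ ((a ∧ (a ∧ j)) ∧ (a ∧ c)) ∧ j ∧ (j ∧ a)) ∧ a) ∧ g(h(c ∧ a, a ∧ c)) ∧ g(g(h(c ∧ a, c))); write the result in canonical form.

Answer: g(g(h(c, c))) ∧ g(h(c, c)) ∧ h(j ∧ j, c ∧ g(c) ∧ j ∧ j ∧ j)

Derivation:
Canonical form:  g(g(h(c, c))) ∧ g(h(c, c)) ∧ h(j ∧ j, c ∧ g(g(c)) ∧ j ∧ j ∧ j ∧ j)
Apply R4:  consuming g(g(c)), j;  z := g(c)
Result:  g(g(h(c, c))) ∧ g(h(c, c)) ∧ h(j ∧ j, c ∧ g(c) ∧ j ∧ j ∧ j)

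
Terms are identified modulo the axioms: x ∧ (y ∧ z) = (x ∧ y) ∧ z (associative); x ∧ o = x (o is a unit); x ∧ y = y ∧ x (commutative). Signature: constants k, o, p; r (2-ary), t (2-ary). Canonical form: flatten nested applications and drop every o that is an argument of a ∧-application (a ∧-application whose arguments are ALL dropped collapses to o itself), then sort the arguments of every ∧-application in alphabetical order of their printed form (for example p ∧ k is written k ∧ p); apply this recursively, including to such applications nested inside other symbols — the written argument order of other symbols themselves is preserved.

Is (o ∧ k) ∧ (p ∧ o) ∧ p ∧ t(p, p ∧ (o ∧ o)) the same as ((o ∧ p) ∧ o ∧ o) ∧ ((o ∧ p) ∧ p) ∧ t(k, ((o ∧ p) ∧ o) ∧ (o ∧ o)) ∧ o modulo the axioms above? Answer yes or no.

Left:  (o ∧ k) ∧ (p ∧ o) ∧ p ∧ t(p, p ∧ (o ∧ o))
  Merge nested applications:  o ∧ k ∧ p ∧ o ∧ p ∧ t(p, p ∧ (o ∧ o))
  Inside:  t(p, p ∧ (o ∧ o))  →  t(p, p)
  Drop the unit:  drop o (×2)
  Sort:  k ∧ p ∧ p ∧ t(p, p)
Right:  ((o ∧ p) ∧ o ∧ o) ∧ ((o ∧ p) ∧ p) ∧ t(k, ((o ∧ p) ∧ o) ∧ (o ∧ o)) ∧ o
  Flatten:  o ∧ p ∧ o ∧ o ∧ o ∧ p ∧ p ∧ t(k, ((o ∧ p) ∧ o) ∧ (o ∧ o)) ∧ o
  Canonicalize subterm:  t(k, ((o ∧ p) ∧ o) ∧ (o ∧ o))  →  t(k, p)
  Drop the unit:  drop o (×5)
  Order the arguments:  p ∧ p ∧ p ∧ t(k, p)

Answer: no — k ∧ p ∧ p ∧ t(p, p) vs p ∧ p ∧ p ∧ t(k, p)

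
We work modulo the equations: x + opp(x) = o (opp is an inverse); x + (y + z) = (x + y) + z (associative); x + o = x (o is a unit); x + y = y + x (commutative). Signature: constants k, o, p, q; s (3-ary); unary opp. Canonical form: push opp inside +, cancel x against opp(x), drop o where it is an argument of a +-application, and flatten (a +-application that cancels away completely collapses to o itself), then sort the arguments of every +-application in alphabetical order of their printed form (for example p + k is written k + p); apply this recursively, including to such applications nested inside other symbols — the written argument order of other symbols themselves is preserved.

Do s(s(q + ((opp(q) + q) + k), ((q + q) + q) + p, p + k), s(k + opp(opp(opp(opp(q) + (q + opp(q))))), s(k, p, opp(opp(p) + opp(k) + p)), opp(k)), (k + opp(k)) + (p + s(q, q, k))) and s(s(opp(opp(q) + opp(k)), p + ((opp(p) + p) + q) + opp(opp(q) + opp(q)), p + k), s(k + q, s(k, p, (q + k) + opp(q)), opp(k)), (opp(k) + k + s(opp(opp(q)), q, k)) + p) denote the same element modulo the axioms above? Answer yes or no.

Left:  s(s(q + ((opp(q) + q) + k), ((q + q) + q) + p, p + k), s(k + opp(opp(opp(opp(q) + (q + opp(q))))), s(k, p, opp(opp(p) + opp(k) + p)), opp(k)), (k + opp(k)) + (p + s(q, q, k)))
  Work inside:  k + opp(opp(opp(opp(q) + (q + opp(q)))))
  Push opp inside:  distribute opp over + and collapse double opp
  Collect:  k + q
  Put back:  s(s(k + q, p + q + q + q, k + p), s(k + q, s(k, p, k), opp(k)), p + s(q, q, k))
Right:  s(s(opp(opp(q) + opp(k)), p + ((opp(p) + p) + q) + opp(opp(q) + opp(q)), p + k), s(k + q, s(k, p, (q + k) + opp(q)), opp(k)), (opp(k) + k + s(opp(opp(q)), q, k)) + p)
  Focus inside:  p + ((opp(p) + p) + q) + opp(opp(q) + opp(q))
  Push opp inside:  distribute opp over + and collapse double opp
  Collect:  p + q + q + q
  Reassemble:  s(s(k + q, p + q + q + q, k + p), s(k + q, s(k, p, k), opp(k)), p + s(q, q, k))

Answer: yes — both canonical forms are s(s(k + q, p + q + q + q, k + p), s(k + q, s(k, p, k), opp(k)), p + s(q, q, k))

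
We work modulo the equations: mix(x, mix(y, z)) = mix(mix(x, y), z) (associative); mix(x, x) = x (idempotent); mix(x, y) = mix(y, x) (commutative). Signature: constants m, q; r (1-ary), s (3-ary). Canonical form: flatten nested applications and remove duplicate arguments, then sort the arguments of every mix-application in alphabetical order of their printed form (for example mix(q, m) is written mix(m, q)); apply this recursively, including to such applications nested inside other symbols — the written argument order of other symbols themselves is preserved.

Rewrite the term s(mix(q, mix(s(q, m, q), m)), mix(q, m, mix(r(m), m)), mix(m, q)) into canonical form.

Answer: s(mix(m, q, s(q, m, q)), mix(m, q, r(m)), mix(m, q))

Derivation:
Work inside:  mix(q, mix(s(q, m, q), m))
Merge nested applications:  mix(q, s(q, m, q), m)
Sort:  mix(m, q, s(q, m, q))
Put back:  s(mix(m, q, s(q, m, q)), mix(m, q, r(m)), mix(m, q))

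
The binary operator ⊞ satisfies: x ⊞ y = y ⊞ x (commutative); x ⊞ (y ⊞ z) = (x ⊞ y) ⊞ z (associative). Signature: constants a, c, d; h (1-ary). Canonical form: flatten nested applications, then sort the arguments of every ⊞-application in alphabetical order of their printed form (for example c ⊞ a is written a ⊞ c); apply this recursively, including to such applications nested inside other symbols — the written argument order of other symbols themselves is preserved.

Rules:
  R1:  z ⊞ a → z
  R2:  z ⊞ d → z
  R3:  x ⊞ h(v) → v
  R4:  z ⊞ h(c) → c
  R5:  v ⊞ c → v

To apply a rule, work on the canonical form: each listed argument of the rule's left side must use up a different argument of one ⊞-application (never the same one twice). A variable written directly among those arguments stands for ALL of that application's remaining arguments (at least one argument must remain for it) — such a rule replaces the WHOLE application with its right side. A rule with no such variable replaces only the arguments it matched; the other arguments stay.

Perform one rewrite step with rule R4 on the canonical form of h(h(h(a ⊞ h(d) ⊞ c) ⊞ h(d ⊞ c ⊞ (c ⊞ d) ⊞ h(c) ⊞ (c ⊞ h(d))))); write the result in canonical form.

Canonical form:  h(h(h(a ⊞ c ⊞ h(d)) ⊞ h(c ⊞ c ⊞ c ⊞ d ⊞ d ⊞ h(c) ⊞ h(d))))
Match R4:  consume h(c);  z := c ⊞ c ⊞ c ⊞ d ⊞ d ⊞ h(d)
Every leftover argument binds to the variable; the entire application is replaced.
New term:  h(h(h(a ⊞ c ⊞ h(d)) ⊞ h(c)))

Answer: h(h(h(a ⊞ c ⊞ h(d)) ⊞ h(c)))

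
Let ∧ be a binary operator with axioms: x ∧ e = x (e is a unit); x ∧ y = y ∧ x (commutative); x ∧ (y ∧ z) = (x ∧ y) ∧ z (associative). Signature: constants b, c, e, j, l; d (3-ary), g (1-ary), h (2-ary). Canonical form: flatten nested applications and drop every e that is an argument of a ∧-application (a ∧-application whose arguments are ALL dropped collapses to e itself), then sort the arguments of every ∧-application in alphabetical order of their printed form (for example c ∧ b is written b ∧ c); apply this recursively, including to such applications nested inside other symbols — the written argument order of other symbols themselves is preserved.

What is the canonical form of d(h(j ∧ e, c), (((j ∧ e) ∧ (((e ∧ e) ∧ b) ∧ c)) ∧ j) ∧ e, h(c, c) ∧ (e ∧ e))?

Answer: d(h(j, c), b ∧ c ∧ j ∧ j, h(c, c))

Derivation:
Focus inside:  (((j ∧ e) ∧ (((e ∧ e) ∧ b) ∧ c)) ∧ j) ∧ e
Flatten:  j ∧ e ∧ e ∧ e ∧ b ∧ c ∧ j ∧ e
Drop the unit:  drop e (×4)
Sort arguments:  b ∧ c ∧ j ∧ j
Put back:  d(h(j, c), b ∧ c ∧ j ∧ j, h(c, c))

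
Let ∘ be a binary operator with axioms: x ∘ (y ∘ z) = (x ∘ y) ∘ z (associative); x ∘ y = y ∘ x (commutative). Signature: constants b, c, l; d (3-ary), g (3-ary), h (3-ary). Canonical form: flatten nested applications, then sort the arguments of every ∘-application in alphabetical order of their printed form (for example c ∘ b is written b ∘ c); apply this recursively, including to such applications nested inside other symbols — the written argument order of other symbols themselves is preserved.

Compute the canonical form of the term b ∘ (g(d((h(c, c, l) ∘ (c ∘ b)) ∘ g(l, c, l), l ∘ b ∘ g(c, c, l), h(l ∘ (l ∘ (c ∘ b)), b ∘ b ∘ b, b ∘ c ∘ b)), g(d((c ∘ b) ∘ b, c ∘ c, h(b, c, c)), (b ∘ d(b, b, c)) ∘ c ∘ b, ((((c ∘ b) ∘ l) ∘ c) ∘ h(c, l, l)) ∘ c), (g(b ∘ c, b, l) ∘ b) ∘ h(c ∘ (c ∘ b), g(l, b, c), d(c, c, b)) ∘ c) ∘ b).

Answer: b ∘ b ∘ g(d(b ∘ c ∘ g(l, c, l) ∘ h(c, c, l), b ∘ g(c, c, l) ∘ l, h(b ∘ c ∘ l ∘ l, b ∘ b ∘ b, b ∘ b ∘ c)), g(d(b ∘ b ∘ c, c ∘ c, h(b, c, c)), b ∘ b ∘ c ∘ d(b, b, c), b ∘ c ∘ c ∘ c ∘ h(c, l, l) ∘ l), b ∘ c ∘ g(b ∘ c, b, l) ∘ h(b ∘ c ∘ c, g(l, b, c), d(c, c, b)))

Derivation:
Un-nest:  b ∘ g(d((h(c, c, l) ∘ (c ∘ b)) ∘ g(l, c, l), l ∘ b ∘ g(c, c, l), h(l ∘ (l ∘ (c ∘ b)), b ∘ b ∘ b, b ∘ c ∘ b)), g(d((c ∘ b) ∘ b, c ∘ c, h(b, c, c)), (b ∘ d(b, b, c)) ∘ c ∘ b, ((((c ∘ b) ∘ l) ∘ c) ∘ h(c, l, l)) ∘ c), (g(b ∘ c, b, l) ∘ b) ∘ h(c ∘ (c ∘ b), g(l, b, c), d(c, c, b)) ∘ c) ∘ b
Inside:  g(d((h(c, c, l) ∘ (c ∘ b)) ∘ g(l, c, l), l ∘ b ∘ g(c, c, l), h(l ∘ (l ∘ (c ∘ b)), b ∘ b ∘ b, b ∘ c ∘ b)), g(d((c ∘ b) ∘ b, c ∘ c, h(b, c, c)), (b ∘ d(b, b, c)) ∘ c ∘ b, ((((c ∘ b) ∘ l) ∘ c) ∘ h(c, l, l)) ∘ c), (g(b ∘ c, b, l) ∘ b) ∘ h(c ∘ (c ∘ b), g(l, b, c), d(c, c, b)) ∘ c)  →  g(d(b ∘ c ∘ g(l, c, l) ∘ h(c, c, l), b ∘ g(c, c, l) ∘ l, h(b ∘ c ∘ l ∘ l, b ∘ b ∘ b, b ∘ b ∘ c)), g(d(b ∘ b ∘ c, c ∘ c, h(b, c, c)), b ∘ b ∘ c ∘ d(b, b, c), b ∘ c ∘ c ∘ c ∘ h(c, l, l) ∘ l), b ∘ c ∘ g(b ∘ c, b, l) ∘ h(b ∘ c ∘ c, g(l, b, c), d(c, c, b)))
Order the arguments:  b ∘ b ∘ g(d(b ∘ c ∘ g(l, c, l) ∘ h(c, c, l), b ∘ g(c, c, l) ∘ l, h(b ∘ c ∘ l ∘ l, b ∘ b ∘ b, b ∘ b ∘ c)), g(d(b ∘ b ∘ c, c ∘ c, h(b, c, c)), b ∘ b ∘ c ∘ d(b, b, c), b ∘ c ∘ c ∘ c ∘ h(c, l, l) ∘ l), b ∘ c ∘ g(b ∘ c, b, l) ∘ h(b ∘ c ∘ c, g(l, b, c), d(c, c, b)))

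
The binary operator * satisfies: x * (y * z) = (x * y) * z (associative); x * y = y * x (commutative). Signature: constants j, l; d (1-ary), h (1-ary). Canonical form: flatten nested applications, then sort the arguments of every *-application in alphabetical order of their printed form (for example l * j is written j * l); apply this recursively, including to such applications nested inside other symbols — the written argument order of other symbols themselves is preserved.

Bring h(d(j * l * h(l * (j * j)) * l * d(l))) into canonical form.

Answer: h(d(d(l) * h(j * j * l) * j * l * l))

Derivation:
Work inside:  j * l * h(l * (j * j)) * l * d(l)
Simplify inside:  h(l * (j * j))  →  h(j * j * l)
Sort:  d(l) * h(j * j * l) * j * l * l
Rebuild:  h(d(d(l) * h(j * j * l) * j * l * l))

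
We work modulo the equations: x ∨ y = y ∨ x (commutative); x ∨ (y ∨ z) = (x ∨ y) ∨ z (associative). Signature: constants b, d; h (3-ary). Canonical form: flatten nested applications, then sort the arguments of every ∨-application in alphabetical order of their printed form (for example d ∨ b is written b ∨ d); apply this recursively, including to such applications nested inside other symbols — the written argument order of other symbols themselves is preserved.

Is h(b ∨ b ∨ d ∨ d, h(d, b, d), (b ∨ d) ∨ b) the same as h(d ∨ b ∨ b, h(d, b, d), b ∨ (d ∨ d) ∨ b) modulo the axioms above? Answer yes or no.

Left:  h(b ∨ b ∨ d ∨ d, h(d, b, d), (b ∨ d) ∨ b)
  Work inside:  (b ∨ d) ∨ b
  Merge nested applications:  b ∨ d ∨ b
  Sort arguments:  b ∨ b ∨ d
  Put back:  h(b ∨ b ∨ d ∨ d, h(d, b, d), b ∨ b ∨ d)
Right:  h(d ∨ b ∨ b, h(d, b, d), b ∨ (d ∨ d) ∨ b)
  Focus inside:  b ∨ (d ∨ d) ∨ b
  Un-nest:  b ∨ d ∨ d ∨ b
  Sort:  b ∨ b ∨ d ∨ d
  Reassemble:  h(b ∨ b ∨ d, h(d, b, d), b ∨ b ∨ d ∨ d)

Answer: no — h(b ∨ b ∨ d ∨ d, h(d, b, d), b ∨ b ∨ d) vs h(b ∨ b ∨ d, h(d, b, d), b ∨ b ∨ d ∨ d)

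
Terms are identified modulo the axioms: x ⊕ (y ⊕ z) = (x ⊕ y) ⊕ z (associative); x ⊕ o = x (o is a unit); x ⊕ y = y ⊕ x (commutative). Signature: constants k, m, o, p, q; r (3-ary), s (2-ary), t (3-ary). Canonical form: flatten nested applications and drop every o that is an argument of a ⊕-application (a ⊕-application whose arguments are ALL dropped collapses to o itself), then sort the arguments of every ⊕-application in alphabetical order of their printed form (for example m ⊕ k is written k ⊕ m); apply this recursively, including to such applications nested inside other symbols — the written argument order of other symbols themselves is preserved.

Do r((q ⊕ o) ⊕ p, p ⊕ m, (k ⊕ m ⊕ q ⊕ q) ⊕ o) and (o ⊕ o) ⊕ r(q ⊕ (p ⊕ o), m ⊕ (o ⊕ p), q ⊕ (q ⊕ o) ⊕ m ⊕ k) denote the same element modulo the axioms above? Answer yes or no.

Answer: yes — both canonical forms are r(p ⊕ q, m ⊕ p, k ⊕ m ⊕ q ⊕ q)

Derivation:
Left:  r((q ⊕ o) ⊕ p, p ⊕ m, (k ⊕ m ⊕ q ⊕ q) ⊕ o)
  Descend into:  (k ⊕ m ⊕ q ⊕ q) ⊕ o
  Un-nest:  k ⊕ m ⊕ q ⊕ q ⊕ o
  Drop the unit:  drop o
  Sort:  k ⊕ m ⊕ q ⊕ q
  Rebuild:  r(p ⊕ q, m ⊕ p, k ⊕ m ⊕ q ⊕ q)
Right:  (o ⊕ o) ⊕ r(q ⊕ (p ⊕ o), m ⊕ (o ⊕ p), q ⊕ (q ⊕ o) ⊕ m ⊕ k)
  Merge nested applications:  o ⊕ o ⊕ r(q ⊕ (p ⊕ o), m ⊕ (o ⊕ p), q ⊕ (q ⊕ o) ⊕ m ⊕ k)
  Simplify inside:  r(q ⊕ (p ⊕ o), m ⊕ (o ⊕ p), q ⊕ (q ⊕ o) ⊕ m ⊕ k)  →  r(p ⊕ q, m ⊕ p, k ⊕ m ⊕ q ⊕ q)
  Drop the unit:  drop o (×2)
  Sort arguments:  r(p ⊕ q, m ⊕ p, k ⊕ m ⊕ q ⊕ q)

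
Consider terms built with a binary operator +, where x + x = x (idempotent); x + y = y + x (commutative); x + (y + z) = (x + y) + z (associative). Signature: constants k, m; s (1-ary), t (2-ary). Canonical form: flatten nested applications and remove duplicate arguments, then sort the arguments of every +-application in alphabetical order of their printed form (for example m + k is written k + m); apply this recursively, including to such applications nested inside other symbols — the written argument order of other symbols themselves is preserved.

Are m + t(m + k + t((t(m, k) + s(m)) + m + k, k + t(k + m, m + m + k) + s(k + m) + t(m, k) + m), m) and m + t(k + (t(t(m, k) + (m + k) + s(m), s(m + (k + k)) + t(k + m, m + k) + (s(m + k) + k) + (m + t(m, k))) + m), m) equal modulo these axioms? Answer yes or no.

Answer: yes — both canonical forms are m + t(k + m + t(k + m + s(m) + t(m, k), k + m + s(k + m) + t(k + m, k + m) + t(m, k)), m)

Derivation:
Left:  m + t(m + k + t((t(m, k) + s(m)) + m + k, k + t(k + m, m + m + k) + s(k + m) + t(m, k) + m), m)
  Simplify inside:  t(m + k + t((t(m, k) + s(m)) + m + k, k + t(k + m, m + m + k) + s(k + m) + t(m, k) + m), m)  →  t(k + m + t(k + m + s(m) + t(m, k), k + m + s(k + m) + t(k + m, k + m) + t(m, k)), m)
  Sort:  m + t(k + m + t(k + m + s(m) + t(m, k), k + m + s(k + m) + t(k + m, k + m) + t(m, k)), m)
Right:  m + t(k + (t(t(m, k) + (m + k) + s(m), s(m + (k + k)) + t(k + m, m + k) + (s(m + k) + k) + (m + t(m, k))) + m), m)
  Canonicalize subterm:  t(k + (t(t(m, k) + (m + k) + s(m), s(m + (k + k)) + t(k + m, m + k) + (s(m + k) + k) + (m + t(m, k))) + m), m)  →  t(k + m + t(k + m + s(m) + t(m, k), k + m + s(k + m) + t(k + m, k + m) + t(m, k)), m)
  Order the arguments:  m + t(k + m + t(k + m + s(m) + t(m, k), k + m + s(k + m) + t(k + m, k + m) + t(m, k)), m)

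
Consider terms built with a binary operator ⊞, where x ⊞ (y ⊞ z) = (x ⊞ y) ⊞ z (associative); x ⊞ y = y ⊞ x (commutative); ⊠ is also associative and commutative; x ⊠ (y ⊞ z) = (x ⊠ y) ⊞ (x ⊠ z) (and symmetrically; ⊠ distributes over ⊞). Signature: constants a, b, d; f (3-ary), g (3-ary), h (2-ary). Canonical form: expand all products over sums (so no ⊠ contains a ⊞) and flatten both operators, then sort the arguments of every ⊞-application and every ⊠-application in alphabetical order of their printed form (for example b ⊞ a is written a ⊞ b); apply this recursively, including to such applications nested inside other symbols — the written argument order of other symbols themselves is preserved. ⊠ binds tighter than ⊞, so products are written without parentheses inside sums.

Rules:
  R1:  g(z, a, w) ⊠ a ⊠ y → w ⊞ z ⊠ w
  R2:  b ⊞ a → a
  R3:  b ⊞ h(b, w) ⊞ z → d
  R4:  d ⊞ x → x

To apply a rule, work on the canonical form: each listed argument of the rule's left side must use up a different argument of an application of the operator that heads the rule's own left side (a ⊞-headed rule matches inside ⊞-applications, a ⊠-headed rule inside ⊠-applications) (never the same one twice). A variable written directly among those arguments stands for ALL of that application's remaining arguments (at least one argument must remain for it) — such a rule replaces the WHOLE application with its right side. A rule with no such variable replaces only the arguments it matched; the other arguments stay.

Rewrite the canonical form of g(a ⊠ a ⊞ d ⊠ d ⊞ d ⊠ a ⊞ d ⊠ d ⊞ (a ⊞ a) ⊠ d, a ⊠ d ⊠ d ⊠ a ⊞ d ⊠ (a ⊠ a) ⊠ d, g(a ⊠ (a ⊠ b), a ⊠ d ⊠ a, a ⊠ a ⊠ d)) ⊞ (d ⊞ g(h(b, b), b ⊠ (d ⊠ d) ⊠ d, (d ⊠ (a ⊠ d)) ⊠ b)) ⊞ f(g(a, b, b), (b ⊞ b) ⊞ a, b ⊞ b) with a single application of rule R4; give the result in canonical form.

Answer: f(g(a, b, b), a ⊞ b ⊞ b, b ⊞ b) ⊞ g(a ⊠ a ⊞ a ⊠ d ⊞ a ⊠ d ⊞ a ⊠ d ⊞ d ⊠ d ⊞ d ⊠ d, a ⊠ a ⊠ d ⊠ d ⊞ a ⊠ a ⊠ d ⊠ d, g(a ⊠ a ⊠ b, a ⊠ a ⊠ d, a ⊠ a ⊠ d)) ⊞ g(h(b, b), b ⊠ d ⊠ d ⊠ d, a ⊠ b ⊠ d ⊠ d)

Derivation:
Canonical form:  d ⊞ f(g(a, b, b), a ⊞ b ⊞ b, b ⊞ b) ⊞ g(a ⊠ a ⊞ a ⊠ d ⊞ a ⊠ d ⊞ a ⊠ d ⊞ d ⊠ d ⊞ d ⊠ d, a ⊠ a ⊠ d ⊠ d ⊞ a ⊠ a ⊠ d ⊠ d, g(a ⊠ a ⊠ b, a ⊠ a ⊠ d, a ⊠ a ⊠ d)) ⊞ g(h(b, b), b ⊠ d ⊠ d ⊠ d, a ⊠ b ⊠ d ⊠ d)
Apply R4:  consuming d;  x := f(g(a, b, b), a ⊞ b ⊞ b, b ⊞ b) ⊞ g(a ⊠ a ⊞ a ⊠ d ⊞ a ⊠ d ⊞ a ⊠ d ⊞ d ⊠ d ⊞ d ⊠ d, a ⊠ a ⊠ d ⊠ d ⊞ a ⊠ a ⊠ d ⊠ d, g(a ⊠ a ⊠ b, a ⊠ a ⊠ d, a ⊠ a ⊠ d)) ⊞ g(h(b, b), b ⊠ d ⊠ d ⊠ d, a ⊠ b ⊠ d ⊠ d)
The variable takes the whole remainder — replace the entire application.
Giving:  f(g(a, b, b), a ⊞ b ⊞ b, b ⊞ b) ⊞ g(a ⊠ a ⊞ a ⊠ d ⊞ a ⊠ d ⊞ a ⊠ d ⊞ d ⊠ d ⊞ d ⊠ d, a ⊠ a ⊠ d ⊠ d ⊞ a ⊠ a ⊠ d ⊠ d, g(a ⊠ a ⊠ b, a ⊠ a ⊠ d, a ⊠ a ⊠ d)) ⊞ g(h(b, b), b ⊠ d ⊠ d ⊠ d, a ⊠ b ⊠ d ⊠ d)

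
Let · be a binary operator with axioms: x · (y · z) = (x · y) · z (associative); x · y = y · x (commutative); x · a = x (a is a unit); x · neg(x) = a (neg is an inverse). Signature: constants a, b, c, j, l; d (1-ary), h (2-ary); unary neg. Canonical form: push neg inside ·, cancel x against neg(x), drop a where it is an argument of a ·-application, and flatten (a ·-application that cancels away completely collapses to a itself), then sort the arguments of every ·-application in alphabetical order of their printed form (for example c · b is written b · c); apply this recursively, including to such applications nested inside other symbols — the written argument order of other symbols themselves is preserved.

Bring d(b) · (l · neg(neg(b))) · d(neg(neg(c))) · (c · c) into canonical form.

Answer: b · c · c · d(b) · d(c) · l

Derivation:
Push neg inside:  distribute neg over · and collapse double neg
Combine occurrences:  d(b) · l · b · d(c) · c · c
Sort arguments:  b · c · c · d(b) · d(c) · l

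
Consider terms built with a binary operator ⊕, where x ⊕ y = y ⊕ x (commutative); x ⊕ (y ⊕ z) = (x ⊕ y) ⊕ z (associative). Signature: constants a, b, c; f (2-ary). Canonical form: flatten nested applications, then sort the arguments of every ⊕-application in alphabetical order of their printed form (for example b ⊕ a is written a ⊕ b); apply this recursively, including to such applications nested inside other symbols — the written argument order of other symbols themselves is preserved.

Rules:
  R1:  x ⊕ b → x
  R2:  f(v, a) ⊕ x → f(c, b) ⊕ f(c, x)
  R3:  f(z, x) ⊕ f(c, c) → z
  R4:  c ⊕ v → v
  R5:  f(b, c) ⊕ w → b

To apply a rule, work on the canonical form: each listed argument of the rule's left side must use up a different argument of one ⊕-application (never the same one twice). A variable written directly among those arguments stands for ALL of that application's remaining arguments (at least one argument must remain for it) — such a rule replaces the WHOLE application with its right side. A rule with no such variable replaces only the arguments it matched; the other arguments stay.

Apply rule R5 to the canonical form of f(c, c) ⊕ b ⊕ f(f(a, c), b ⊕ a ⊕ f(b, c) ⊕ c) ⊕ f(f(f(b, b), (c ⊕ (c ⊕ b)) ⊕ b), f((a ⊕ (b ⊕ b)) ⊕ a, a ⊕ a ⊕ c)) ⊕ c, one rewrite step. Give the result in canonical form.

Canonical form:  b ⊕ c ⊕ f(c, c) ⊕ f(f(a, c), a ⊕ b ⊕ c ⊕ f(b, c)) ⊕ f(f(f(b, b), b ⊕ b ⊕ c ⊕ c), f(a ⊕ a ⊕ b ⊕ b, a ⊕ a ⊕ c))
Match R5:  consume f(b, c);  w := a ⊕ b ⊕ c
Every leftover argument binds to the variable; the entire application is replaced.
Giving:  b ⊕ c ⊕ f(c, c) ⊕ f(f(a, c), b) ⊕ f(f(f(b, b), b ⊕ b ⊕ c ⊕ c), f(a ⊕ a ⊕ b ⊕ b, a ⊕ a ⊕ c))

Answer: b ⊕ c ⊕ f(c, c) ⊕ f(f(a, c), b) ⊕ f(f(f(b, b), b ⊕ b ⊕ c ⊕ c), f(a ⊕ a ⊕ b ⊕ b, a ⊕ a ⊕ c))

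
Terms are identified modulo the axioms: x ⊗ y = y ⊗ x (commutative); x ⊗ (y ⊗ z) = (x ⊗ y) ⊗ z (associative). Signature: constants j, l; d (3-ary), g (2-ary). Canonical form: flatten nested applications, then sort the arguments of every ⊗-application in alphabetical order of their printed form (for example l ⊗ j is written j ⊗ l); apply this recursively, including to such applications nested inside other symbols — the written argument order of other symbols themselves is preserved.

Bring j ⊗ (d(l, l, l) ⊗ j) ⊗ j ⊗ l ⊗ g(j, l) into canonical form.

Answer: d(l, l, l) ⊗ g(j, l) ⊗ j ⊗ j ⊗ j ⊗ l

Derivation:
Flatten:  j ⊗ d(l, l, l) ⊗ j ⊗ j ⊗ l ⊗ g(j, l)
Sort arguments:  d(l, l, l) ⊗ g(j, l) ⊗ j ⊗ j ⊗ j ⊗ l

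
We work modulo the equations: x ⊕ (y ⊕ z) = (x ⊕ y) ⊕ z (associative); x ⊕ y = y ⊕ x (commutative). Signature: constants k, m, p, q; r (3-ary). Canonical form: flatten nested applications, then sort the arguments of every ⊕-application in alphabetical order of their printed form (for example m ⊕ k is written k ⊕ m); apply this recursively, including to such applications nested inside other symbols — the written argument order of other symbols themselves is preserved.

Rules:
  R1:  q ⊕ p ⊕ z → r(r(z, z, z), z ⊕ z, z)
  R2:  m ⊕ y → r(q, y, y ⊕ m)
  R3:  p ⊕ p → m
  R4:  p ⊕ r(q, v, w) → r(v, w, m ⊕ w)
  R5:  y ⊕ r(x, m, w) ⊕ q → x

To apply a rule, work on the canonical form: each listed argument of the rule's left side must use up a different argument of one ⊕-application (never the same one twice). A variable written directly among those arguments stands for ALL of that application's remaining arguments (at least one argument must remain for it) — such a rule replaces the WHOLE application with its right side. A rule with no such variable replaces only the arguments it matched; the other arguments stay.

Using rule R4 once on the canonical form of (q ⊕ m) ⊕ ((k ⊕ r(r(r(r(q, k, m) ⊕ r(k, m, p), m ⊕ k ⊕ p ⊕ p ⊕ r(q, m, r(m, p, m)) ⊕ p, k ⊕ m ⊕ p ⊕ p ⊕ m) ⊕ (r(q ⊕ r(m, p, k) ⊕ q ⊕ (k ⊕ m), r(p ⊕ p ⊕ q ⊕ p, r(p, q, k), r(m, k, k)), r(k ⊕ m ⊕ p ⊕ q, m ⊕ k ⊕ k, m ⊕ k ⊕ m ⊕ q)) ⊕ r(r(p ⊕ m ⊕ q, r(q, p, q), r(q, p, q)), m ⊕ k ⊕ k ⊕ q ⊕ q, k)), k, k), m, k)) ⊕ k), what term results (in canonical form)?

Answer: k ⊕ k ⊕ m ⊕ q ⊕ r(r(r(k ⊕ m ⊕ q ⊕ q ⊕ r(m, p, k), r(p ⊕ p ⊕ p ⊕ q, r(p, q, k), r(m, k, k)), r(k ⊕ m ⊕ p ⊕ q, k ⊕ k ⊕ m, k ⊕ m ⊕ m ⊕ q)) ⊕ r(r(k, m, p) ⊕ r(q, k, m), k ⊕ m ⊕ p ⊕ p ⊕ r(m, r(m, p, m), m ⊕ r(m, p, m)), k ⊕ m ⊕ m ⊕ p ⊕ p) ⊕ r(r(m ⊕ p ⊕ q, r(q, p, q), r(q, p, q)), k ⊕ k ⊕ m ⊕ q ⊕ q, k), k, k), m, k)

Derivation:
Canonical form:  k ⊕ k ⊕ m ⊕ q ⊕ r(r(r(k ⊕ m ⊕ q ⊕ q ⊕ r(m, p, k), r(p ⊕ p ⊕ p ⊕ q, r(p, q, k), r(m, k, k)), r(k ⊕ m ⊕ p ⊕ q, k ⊕ k ⊕ m, k ⊕ m ⊕ m ⊕ q)) ⊕ r(r(k, m, p) ⊕ r(q, k, m), k ⊕ m ⊕ p ⊕ p ⊕ p ⊕ r(q, m, r(m, p, m)), k ⊕ m ⊕ m ⊕ p ⊕ p) ⊕ r(r(m ⊕ p ⊕ q, r(q, p, q), r(q, p, q)), k ⊕ k ⊕ m ⊕ q ⊕ q, k), k, k), m, k)
Apply R4:  consuming p, r(q, m, r(m, p, m));  v := m, w := r(m, p, m)
Result:  k ⊕ k ⊕ m ⊕ q ⊕ r(r(r(k ⊕ m ⊕ q ⊕ q ⊕ r(m, p, k), r(p ⊕ p ⊕ p ⊕ q, r(p, q, k), r(m, k, k)), r(k ⊕ m ⊕ p ⊕ q, k ⊕ k ⊕ m, k ⊕ m ⊕ m ⊕ q)) ⊕ r(r(k, m, p) ⊕ r(q, k, m), k ⊕ m ⊕ p ⊕ p ⊕ r(m, r(m, p, m), m ⊕ r(m, p, m)), k ⊕ m ⊕ m ⊕ p ⊕ p) ⊕ r(r(m ⊕ p ⊕ q, r(q, p, q), r(q, p, q)), k ⊕ k ⊕ m ⊕ q ⊕ q, k), k, k), m, k)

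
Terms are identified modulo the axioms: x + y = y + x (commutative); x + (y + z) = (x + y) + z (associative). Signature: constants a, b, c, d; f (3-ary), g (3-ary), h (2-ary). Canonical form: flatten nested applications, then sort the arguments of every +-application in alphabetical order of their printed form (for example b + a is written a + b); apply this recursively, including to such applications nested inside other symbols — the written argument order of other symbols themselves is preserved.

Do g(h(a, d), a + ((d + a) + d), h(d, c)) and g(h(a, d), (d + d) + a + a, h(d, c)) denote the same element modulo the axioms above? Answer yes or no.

Left:  g(h(a, d), a + ((d + a) + d), h(d, c))
  Focus inside:  a + ((d + a) + d)
  Flatten:  a + d + a + d
  Sort:  a + a + d + d
  Put back:  g(h(a, d), a + a + d + d, h(d, c))
Right:  g(h(a, d), (d + d) + a + a, h(d, c))
  Focus inside:  (d + d) + a + a
  Merge nested applications:  d + d + a + a
  Order the arguments:  a + a + d + d
  Put back:  g(h(a, d), a + a + d + d, h(d, c))

Answer: yes — both canonical forms are g(h(a, d), a + a + d + d, h(d, c))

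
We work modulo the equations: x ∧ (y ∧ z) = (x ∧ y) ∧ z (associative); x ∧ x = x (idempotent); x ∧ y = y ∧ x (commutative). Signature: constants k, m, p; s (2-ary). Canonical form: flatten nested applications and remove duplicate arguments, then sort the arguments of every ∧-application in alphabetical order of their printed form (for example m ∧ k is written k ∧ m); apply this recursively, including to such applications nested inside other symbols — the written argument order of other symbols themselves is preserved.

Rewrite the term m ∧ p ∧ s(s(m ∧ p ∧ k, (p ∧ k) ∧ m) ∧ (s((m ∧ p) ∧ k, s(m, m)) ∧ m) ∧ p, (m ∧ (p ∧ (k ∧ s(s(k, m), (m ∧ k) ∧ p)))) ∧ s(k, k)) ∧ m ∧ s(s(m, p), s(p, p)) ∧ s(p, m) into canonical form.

Canonicalize subterm:  s(s(m ∧ p ∧ k, (p ∧ k) ∧ m) ∧ (s((m ∧ p) ∧ k, s(m, m)) ∧ m) ∧ p, (m ∧ (p ∧ (k ∧ s(s(k, m), (m ∧ k) ∧ p)))) ∧ s(k, k))  →  s(m ∧ p ∧ s(k ∧ m ∧ p, k ∧ m ∧ p) ∧ s(k ∧ m ∧ p, s(m, m)), k ∧ m ∧ p ∧ s(k, k) ∧ s(s(k, m), k ∧ m ∧ p))
Drop duplicates:  drop duplicate m
Sort arguments:  m ∧ p ∧ s(m ∧ p ∧ s(k ∧ m ∧ p, k ∧ m ∧ p) ∧ s(k ∧ m ∧ p, s(m, m)), k ∧ m ∧ p ∧ s(k, k) ∧ s(s(k, m), k ∧ m ∧ p)) ∧ s(p, m) ∧ s(s(m, p), s(p, p))

Answer: m ∧ p ∧ s(m ∧ p ∧ s(k ∧ m ∧ p, k ∧ m ∧ p) ∧ s(k ∧ m ∧ p, s(m, m)), k ∧ m ∧ p ∧ s(k, k) ∧ s(s(k, m), k ∧ m ∧ p)) ∧ s(p, m) ∧ s(s(m, p), s(p, p))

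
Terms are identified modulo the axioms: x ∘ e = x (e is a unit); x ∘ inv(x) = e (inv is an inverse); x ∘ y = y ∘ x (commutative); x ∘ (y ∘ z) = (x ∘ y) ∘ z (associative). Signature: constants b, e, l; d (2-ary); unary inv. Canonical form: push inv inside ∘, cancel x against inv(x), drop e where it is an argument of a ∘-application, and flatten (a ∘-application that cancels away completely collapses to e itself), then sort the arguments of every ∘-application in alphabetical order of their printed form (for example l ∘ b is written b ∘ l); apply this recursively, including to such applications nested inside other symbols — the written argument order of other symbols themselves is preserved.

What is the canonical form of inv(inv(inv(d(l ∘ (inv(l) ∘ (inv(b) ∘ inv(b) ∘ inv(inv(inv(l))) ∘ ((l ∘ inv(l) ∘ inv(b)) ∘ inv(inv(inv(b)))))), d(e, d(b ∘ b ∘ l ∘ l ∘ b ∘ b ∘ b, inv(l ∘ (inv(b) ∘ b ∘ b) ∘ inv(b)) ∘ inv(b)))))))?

Answer: inv(d(inv(b) ∘ inv(b) ∘ inv(b) ∘ inv(b) ∘ inv(l), d(e, d(b ∘ b ∘ b ∘ b ∘ b ∘ l ∘ l, inv(b) ∘ inv(l)))))

Derivation:
Push inv inside:  distribute inv over ∘ and collapse double inv
Combine occurrences:  inv(d(inv(b) ∘ inv(b) ∘ inv(b) ∘ inv(b) ∘ inv(l), d(e, d(b ∘ b ∘ b ∘ b ∘ b ∘ l ∘ l, inv(b) ∘ inv(l)))))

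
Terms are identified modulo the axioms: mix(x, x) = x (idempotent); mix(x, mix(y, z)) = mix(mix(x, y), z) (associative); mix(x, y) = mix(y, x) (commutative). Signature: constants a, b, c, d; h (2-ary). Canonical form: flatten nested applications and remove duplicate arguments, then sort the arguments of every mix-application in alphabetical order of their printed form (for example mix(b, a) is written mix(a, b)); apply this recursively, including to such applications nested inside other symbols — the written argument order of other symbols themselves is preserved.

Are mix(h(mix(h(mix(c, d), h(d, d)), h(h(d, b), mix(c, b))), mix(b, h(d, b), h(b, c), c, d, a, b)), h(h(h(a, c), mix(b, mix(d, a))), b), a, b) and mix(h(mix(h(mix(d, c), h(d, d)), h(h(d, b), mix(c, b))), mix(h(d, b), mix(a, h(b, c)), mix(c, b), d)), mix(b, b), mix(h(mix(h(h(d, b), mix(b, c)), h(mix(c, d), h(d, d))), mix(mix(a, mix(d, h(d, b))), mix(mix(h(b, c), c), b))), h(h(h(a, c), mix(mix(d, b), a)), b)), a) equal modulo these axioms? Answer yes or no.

Left:  mix(h(mix(h(mix(c, d), h(d, d)), h(h(d, b), mix(c, b))), mix(b, h(d, b), h(b, c), c, d, a, b)), h(h(h(a, c), mix(b, mix(d, a))), b), a, b)
  Simplify inside:  h(mix(h(mix(c, d), h(d, d)), h(h(d, b), mix(c, b))), mix(b, h(d, b), h(b, c), c, d, a, b))  →  h(mix(h(h(d, b), mix(b, c)), h(mix(c, d), h(d, d))), mix(a, b, c, d, h(b, c), h(d, b)))
  Inside:  h(h(h(a, c), mix(b, mix(d, a))), b)  →  h(h(h(a, c), mix(a, b, d)), b)
  Sort arguments:  mix(a, b, h(h(h(a, c), mix(a, b, d)), b), h(mix(h(h(d, b), mix(b, c)), h(mix(c, d), h(d, d))), mix(a, b, c, d, h(b, c), h(d, b))))
Right:  mix(h(mix(h(mix(d, c), h(d, d)), h(h(d, b), mix(c, b))), mix(h(d, b), mix(a, h(b, c)), mix(c, b), d)), mix(b, b), mix(h(mix(h(h(d, b), mix(b, c)), h(mix(c, d), h(d, d))), mix(mix(a, mix(d, h(d, b))), mix(mix(h(b, c), c), b))), h(h(h(a, c), mix(mix(d, b), a)), b)), a)
  Flatten:  mix(h(mix(h(mix(d, c), h(d, d)), h(h(d, b), mix(c, b))), mix(h(d, b), mix(a, h(b, c)), mix(c, b), d)), b, b, h(mix(h(h(d, b), mix(b, c)), h(mix(c, d), h(d, d))), mix(mix(a, mix(d, h(d, b))), mix(mix(h(b, c), c), b))), h(h(h(a, c), mix(mix(d, b), a)), b), a)
  Simplify inside:  h(mix(h(mix(d, c), h(d, d)), h(h(d, b), mix(c, b))), mix(h(d, b), mix(a, h(b, c)), mix(c, b), d))  →  h(mix(h(h(d, b), mix(b, c)), h(mix(c, d), h(d, d))), mix(a, b, c, d, h(b, c), h(d, b)))
  Simplify inside:  h(mix(h(h(d, b), mix(b, c)), h(mix(c, d), h(d, d))), mix(mix(a, mix(d, h(d, b))), mix(mix(h(b, c), c), b)))  →  h(mix(h(h(d, b), mix(b, c)), h(mix(c, d), h(d, d))), mix(a, b, c, d, h(b, c), h(d, b)))
  Inside:  h(h(h(a, c), mix(mix(d, b), a)), b)  →  h(h(h(a, c), mix(a, b, d)), b)
  Drop duplicates:  drop duplicate b, h(mix(h(h(d, b), mix(b, c)), h(mix(c, d), h(d, d))), mix(a, b, c, d, h(b, c), h(d, b)))
  Sort arguments:  mix(a, b, h(h(h(a, c), mix(a, b, d)), b), h(mix(h(h(d, b), mix(b, c)), h(mix(c, d), h(d, d))), mix(a, b, c, d, h(b, c), h(d, b))))

Answer: yes — both canonical forms are mix(a, b, h(h(h(a, c), mix(a, b, d)), b), h(mix(h(h(d, b), mix(b, c)), h(mix(c, d), h(d, d))), mix(a, b, c, d, h(b, c), h(d, b))))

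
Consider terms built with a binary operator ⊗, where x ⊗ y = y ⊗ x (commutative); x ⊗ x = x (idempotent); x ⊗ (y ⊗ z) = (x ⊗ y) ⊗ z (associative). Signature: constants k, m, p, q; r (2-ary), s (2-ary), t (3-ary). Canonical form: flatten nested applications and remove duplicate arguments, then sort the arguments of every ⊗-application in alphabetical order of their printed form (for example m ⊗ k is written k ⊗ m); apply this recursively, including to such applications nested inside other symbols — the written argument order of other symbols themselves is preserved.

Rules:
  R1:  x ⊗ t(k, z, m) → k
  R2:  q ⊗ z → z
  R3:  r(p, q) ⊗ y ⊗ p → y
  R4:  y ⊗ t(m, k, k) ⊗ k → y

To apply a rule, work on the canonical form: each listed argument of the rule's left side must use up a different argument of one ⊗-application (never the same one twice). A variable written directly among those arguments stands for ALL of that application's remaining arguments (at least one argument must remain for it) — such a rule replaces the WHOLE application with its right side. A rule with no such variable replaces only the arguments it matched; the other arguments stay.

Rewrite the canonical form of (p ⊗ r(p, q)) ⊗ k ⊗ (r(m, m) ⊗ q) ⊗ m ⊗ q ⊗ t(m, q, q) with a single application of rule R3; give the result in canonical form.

Answer: k ⊗ m ⊗ q ⊗ r(m, m) ⊗ t(m, q, q)

Derivation:
Canonical form:  k ⊗ m ⊗ p ⊗ q ⊗ r(m, m) ⊗ r(p, q) ⊗ t(m, q, q)
R3 matches:  uses p, r(p, q);  y := k ⊗ m ⊗ q ⊗ r(m, m) ⊗ t(m, q, q)
The extension variable absorbs all remaining arguments, so the whole application is rewritten.
Giving:  k ⊗ m ⊗ q ⊗ r(m, m) ⊗ t(m, q, q)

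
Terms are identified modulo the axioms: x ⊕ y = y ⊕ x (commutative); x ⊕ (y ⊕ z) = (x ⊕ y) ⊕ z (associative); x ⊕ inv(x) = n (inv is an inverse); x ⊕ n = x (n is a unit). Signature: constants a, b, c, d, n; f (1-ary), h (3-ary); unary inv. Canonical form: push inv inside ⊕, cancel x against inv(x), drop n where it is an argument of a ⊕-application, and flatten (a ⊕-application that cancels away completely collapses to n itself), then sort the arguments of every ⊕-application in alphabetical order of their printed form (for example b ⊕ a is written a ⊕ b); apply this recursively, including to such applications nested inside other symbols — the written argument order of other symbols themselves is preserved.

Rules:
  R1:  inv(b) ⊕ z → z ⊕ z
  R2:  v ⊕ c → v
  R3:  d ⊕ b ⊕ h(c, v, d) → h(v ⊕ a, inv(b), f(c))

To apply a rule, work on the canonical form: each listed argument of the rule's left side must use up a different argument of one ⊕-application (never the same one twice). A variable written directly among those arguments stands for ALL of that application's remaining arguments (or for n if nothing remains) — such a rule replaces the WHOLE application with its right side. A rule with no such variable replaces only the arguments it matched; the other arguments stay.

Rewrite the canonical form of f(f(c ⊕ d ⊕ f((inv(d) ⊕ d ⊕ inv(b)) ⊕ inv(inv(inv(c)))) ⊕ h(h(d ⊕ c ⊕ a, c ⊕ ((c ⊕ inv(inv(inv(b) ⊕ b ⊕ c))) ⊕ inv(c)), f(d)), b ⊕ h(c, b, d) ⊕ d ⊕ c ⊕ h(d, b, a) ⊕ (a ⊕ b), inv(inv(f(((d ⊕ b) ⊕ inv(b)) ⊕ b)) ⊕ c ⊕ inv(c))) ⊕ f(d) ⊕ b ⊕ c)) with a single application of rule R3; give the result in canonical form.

Answer: f(f(b ⊕ c ⊕ c ⊕ d ⊕ f(d) ⊕ f(inv(b) ⊕ inv(c)) ⊕ h(h(a ⊕ c ⊕ d, c ⊕ c, f(d)), a ⊕ b ⊕ c ⊕ h(a ⊕ b, inv(b), f(c)) ⊕ h(d, b, a), f(b ⊕ d))))

Derivation:
Canonical form:  f(f(b ⊕ c ⊕ c ⊕ d ⊕ f(d) ⊕ f(inv(b) ⊕ inv(c)) ⊕ h(h(a ⊕ c ⊕ d, c ⊕ c, f(d)), a ⊕ b ⊕ b ⊕ c ⊕ d ⊕ h(c, b, d) ⊕ h(d, b, a), f(b ⊕ d))))
Match R3:  consume b, d, h(c, b, d);  v := b
Giving:  f(f(b ⊕ c ⊕ c ⊕ d ⊕ f(d) ⊕ f(inv(b) ⊕ inv(c)) ⊕ h(h(a ⊕ c ⊕ d, c ⊕ c, f(d)), a ⊕ b ⊕ c ⊕ h(a ⊕ b, inv(b), f(c)) ⊕ h(d, b, a), f(b ⊕ d))))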